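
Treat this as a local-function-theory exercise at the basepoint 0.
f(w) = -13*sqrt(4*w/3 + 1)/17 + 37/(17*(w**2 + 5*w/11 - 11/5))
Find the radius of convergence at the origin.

Denominator factor (w**2 + 5*w/11 - 11/5): discriminant 5449/605, real irrational roots -5/22 + (1/110)*sqrt(27245) and -5/22 - (1/110)*sqrt(27245); poles of order 1, moduli -5/22 + (1/110)*sqrt(27245) and 5/22 + (1/110)*sqrt(27245).
Branch term (-13/17)*sqrt(1 - w/(-3/4)): its argument vanishes at w = -3/4, a square-root branch point, modulus 3/4.
The radius of convergence is the smallest modulus among the singular points: 3/4.

The radius of convergence is 3/4.


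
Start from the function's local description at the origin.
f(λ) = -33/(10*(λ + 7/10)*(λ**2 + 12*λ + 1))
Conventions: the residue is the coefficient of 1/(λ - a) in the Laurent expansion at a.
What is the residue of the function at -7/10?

At the order-1 pole -7/10 set g(λ) = (λ - (-7/10))*f(λ) = -33/(10*(λ**2 + 12*λ + 1)).
Simple pole: residue = g(a) at a = -7/10, which is 330/691.

The residue is 330/691.


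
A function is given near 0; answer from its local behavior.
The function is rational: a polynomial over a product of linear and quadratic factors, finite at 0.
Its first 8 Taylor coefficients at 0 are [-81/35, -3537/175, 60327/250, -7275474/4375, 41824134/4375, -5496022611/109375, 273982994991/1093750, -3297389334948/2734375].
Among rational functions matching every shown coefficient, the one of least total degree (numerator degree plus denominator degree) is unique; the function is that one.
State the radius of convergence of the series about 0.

No rational of total degree below 6 reproduces all 8 coefficients; solving the [2/4] Pade equations on them gives f(μ) = (-31*μ**2/14 - 33*μ/7 - 9/35)/(μ**2 + 8*μ/5 + 1/3)**2, whose expansion matches every shown term.
Denominator factor (μ**2 + 8*μ/5 + 1/3)^2: discriminant 92/75, real irrational roots -4/5 + (1/15)*sqrt(69) and -4/5 - (1/15)*sqrt(69); poles of order 2, moduli 4/5 - (1/15)*sqrt(69) and 4/5 + (1/15)*sqrt(69).
The radius of convergence is the smallest modulus among the singular points: 4/5 - (1/15)*sqrt(69).

The radius of convergence is 4/5 - (1/15)*sqrt(69).


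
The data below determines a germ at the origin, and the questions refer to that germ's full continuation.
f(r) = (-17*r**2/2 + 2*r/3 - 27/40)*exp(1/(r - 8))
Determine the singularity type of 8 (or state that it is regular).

The point is an essential singularity.

The exponent 1/(r - (8)) has a pole at 8, so exp(1/(r - (8))) takes every nonzero value near it: an essential singularity (not a pole of any order).


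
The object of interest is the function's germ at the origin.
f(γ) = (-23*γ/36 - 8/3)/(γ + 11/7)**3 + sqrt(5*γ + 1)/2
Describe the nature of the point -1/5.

The term (1/2)*sqrt(1 - γ/(-1/5)) has argument 1 - -1/5/(-1/5) = 0 at -1/5: a square-root (algebraic, two-sheeted) branch point; the remaining terms are analytic or single-valued there.

The point is an algebraic (square-root) branch point.


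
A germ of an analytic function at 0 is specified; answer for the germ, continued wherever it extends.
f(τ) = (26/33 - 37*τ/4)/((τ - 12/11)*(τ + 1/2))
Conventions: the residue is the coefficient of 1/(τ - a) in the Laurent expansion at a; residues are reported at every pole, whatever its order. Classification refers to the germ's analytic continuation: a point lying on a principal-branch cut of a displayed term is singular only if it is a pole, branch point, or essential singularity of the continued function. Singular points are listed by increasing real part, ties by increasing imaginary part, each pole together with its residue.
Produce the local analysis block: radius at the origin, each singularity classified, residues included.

Denominator factor (τ - 12/11): pole of order 1 at 12/11, modulus 12/11.
Denominator factor (τ + 1/2): pole of order 1 at -1/2, modulus 1/2.
The radius of convergence is the smallest modulus among the singular points: 1/2.
At the order-1 pole -1/2 set g(τ) = (τ - (-1/2))*f(τ) = (26/33 - 37*τ/4)/(τ - 12/11).
Simple pole: residue = g(a) at a = -1/2, which is -1429/420.
At the order-1 pole 12/11 set g(τ) = (τ - (12/11))*f(τ) = (26/33 - 37*τ/4)/(τ + 1/2).
Simple pole: residue = g(a) at a = 12/11, which is -614/105.
List the singular points by increasing real part (a conjugate pair: the negative imaginary part first).

Radius of convergence at 0: 1/2.
At -1/2: a pole of order 1; residue -1429/420.
At 12/11: a pole of order 1; residue -614/105.


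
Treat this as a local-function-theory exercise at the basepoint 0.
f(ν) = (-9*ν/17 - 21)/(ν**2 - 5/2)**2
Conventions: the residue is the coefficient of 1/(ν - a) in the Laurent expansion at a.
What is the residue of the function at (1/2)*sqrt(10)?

The factor ν**2 - 5/2 splits as (ν - a)(ν - a') with a = (1/2)*sqrt(10), a' = -(1/2)*sqrt(10). At the order-2 pole a set g(ν) = (ν - a)^2*f(ν) = [-9*ν/17 - 21] / (ν - a')^2.
Order-2 pole: residue = g'(a); g'((1/2)*sqrt(10)) = (21/50)*sqrt(10), so the residue is (21/50)*sqrt(10).

The residue is (21/50)*sqrt(10).


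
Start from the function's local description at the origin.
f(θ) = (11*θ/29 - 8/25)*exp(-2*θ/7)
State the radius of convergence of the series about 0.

The factor exp(-2*θ/7) is entire and contributes no finite singular point.
The polynomial part has no poles.
No finite singular points: the Taylor series at 0 converges everywhere.

The radius of convergence is infinite.


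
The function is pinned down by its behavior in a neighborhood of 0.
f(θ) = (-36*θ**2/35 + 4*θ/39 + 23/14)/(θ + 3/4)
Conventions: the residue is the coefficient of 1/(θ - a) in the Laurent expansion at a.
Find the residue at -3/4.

The residue is 1797/1820.

At the order-1 pole -3/4 set g(θ) = (θ - (-3/4))*f(θ) = -36*θ**2/35 + 4*θ/39 + 23/14.
Simple pole: residue = g(a) at a = -3/4, which is 1797/1820.


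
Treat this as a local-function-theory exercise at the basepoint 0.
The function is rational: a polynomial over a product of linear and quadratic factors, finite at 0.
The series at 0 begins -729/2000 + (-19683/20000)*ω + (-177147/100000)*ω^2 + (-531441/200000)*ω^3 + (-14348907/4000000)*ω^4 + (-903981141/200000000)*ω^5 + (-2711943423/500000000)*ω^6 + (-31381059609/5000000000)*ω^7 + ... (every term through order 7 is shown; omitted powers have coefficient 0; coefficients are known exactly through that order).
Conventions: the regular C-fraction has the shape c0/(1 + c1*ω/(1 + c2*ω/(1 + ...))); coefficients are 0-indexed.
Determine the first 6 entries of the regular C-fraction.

The regular C-fraction coefficients are [-729/2000, -27/10, 9/10, -3/5, 3/20, -9/20].

Taylor coefficients (read off): a_0 = -729/2000, a_1 = -19683/20000, a_2 = -177147/100000, a_3 = -531441/200000, a_4 = -14348907/4000000, a_5 = -903981141/200000000.
c0 = a_0 = -729/2000. Peel one level at a time: if S = 1 + c*ω/S' with S'(0) = 1, then c is the ω-coefficient of S and S' = c*ω/(S - 1).
S_1 = c0/f = 1 + (-27/10)*ω + (243/100)*ω^2 + ...; c1 = -27/10.
S_2 = c1*ω/(S_1 - 1) = 1 + (9/10)*ω + (27/50)*ω^2 + ...; c2 = 9/10.
S_3 = c2*ω/(S_2 - 1) = 1 + (-3/5)*ω + (9/100)*ω^2 + ...; c3 = -3/5.
S_4 = c3*ω/(S_3 - 1) = 1 + (3/20)*ω + (27/400)*ω^2 + ...; c4 = 3/20.
S_5 = c4*ω/(S_4 - 1) = 1 + (-9/20)*ω + ...; c5 = -9/20.


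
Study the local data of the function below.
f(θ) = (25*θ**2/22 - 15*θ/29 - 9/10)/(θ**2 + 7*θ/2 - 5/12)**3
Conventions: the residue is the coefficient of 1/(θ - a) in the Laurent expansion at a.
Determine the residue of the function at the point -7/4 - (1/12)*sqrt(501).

The factor θ**2 + 7*θ/2 - 5/12 splits as (θ - a)(θ - a') with a = -7/4 - (1/12)*sqrt(501), a' = -7/4 + (1/12)*sqrt(501). At the order-3 pole a set g(θ) = (θ - a)^3*f(θ) = [25*θ**2/22 - 15*θ/29 - 9/10] / (θ - a')^3.
Order-3 pole: residue = g''(a)/2; g''(-7/4 - (1/12)*sqrt(501)) = -(11947512/7428653485)*sqrt(501), so the residue is -(5973756/7428653485)*sqrt(501).

The residue is -(5973756/7428653485)*sqrt(501).


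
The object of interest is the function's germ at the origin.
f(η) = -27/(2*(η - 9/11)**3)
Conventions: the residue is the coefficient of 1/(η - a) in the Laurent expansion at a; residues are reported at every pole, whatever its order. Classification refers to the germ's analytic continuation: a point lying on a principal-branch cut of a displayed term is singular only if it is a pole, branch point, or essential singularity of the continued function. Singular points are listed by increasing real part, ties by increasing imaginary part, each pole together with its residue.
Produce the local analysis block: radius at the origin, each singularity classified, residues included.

Radius of convergence at 0: 9/11.
At 9/11: a pole of order 3; residue 0.

Denominator factor (η - 9/11)^3: pole of order 3 at 9/11, modulus 9/11.
The radius of convergence is the smallest modulus among the singular points: 9/11.
At the order-3 pole 9/11 set g(η) = (η - (9/11))^3*f(η) = -27/2.
Order-3 pole: residue = g''(a)/2; g''(9/11) = 0, so the residue is 0.


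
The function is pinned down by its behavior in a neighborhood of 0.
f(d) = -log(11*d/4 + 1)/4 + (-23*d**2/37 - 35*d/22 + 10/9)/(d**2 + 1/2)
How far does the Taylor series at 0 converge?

The radius of convergence is 4/11.

Denominator factor (d**2 + 1/2): discriminant -2, complex-conjugate roots ((1/2)*sqrt(2))*i and -((1/2)*sqrt(2))*i; poles of order 1, moduli (1/2)*sqrt(2) and (1/2)*sqrt(2).
Branch term (-1/4)*log(1 - d/(-4/11)): its argument vanishes at d = -4/11, a logarithmic branch point, modulus 4/11.
The radius of convergence is the smallest modulus among the singular points: 4/11.


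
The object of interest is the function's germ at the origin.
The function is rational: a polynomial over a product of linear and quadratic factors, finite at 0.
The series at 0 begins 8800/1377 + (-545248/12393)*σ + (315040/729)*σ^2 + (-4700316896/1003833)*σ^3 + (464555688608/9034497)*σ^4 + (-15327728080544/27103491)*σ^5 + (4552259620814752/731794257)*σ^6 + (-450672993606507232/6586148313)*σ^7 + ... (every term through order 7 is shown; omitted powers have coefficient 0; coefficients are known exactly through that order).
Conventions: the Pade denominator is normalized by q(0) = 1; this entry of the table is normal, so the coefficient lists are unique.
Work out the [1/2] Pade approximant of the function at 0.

The Pade approximant has numerator coefficients [8800/1377, 85464985408/2115018297]; denominator coefficients [1, 60858505/4607883, 966435376/41470947].

Taylor coefficients needed (read off): a_0 = 8800/1377, a_1 = -545248/12393, a_2 = 315040/729, a_3 = -4700316896/1003833.
Write the denominator as Q(σ) = 1 + q1*σ + q2*σ^2. Requiring Q*f - P = O(σ^4) with deg P <= 1 kills the coefficients of σ^2..σ^3 in Q*f:
  σ^2: a_2 + q1*a_1 + q2*a_0 = 0, i.e. 315040/729 + (-545248/12393)*q1 + (8800/1377)*q2 = 0.
  σ^3: a_3 + q1*a_2 + q2*a_1 = 0, i.e. -4700316896/1003833 + (315040/729)*q1 + (-545248/12393)*q2 = 0.
Solving this linear system: q1 = 60858505/4607883, q2 = 966435376/41470947.
The numerator is Q*f truncated at degree 1: P0 = a_0 = 8800/1377; P1 = a_1 + q1*a_0 = 85464985408/2115018297.


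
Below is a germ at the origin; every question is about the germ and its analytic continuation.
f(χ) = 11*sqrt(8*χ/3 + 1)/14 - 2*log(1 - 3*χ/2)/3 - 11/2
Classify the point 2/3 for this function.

The point is a logarithmic branch point.

The term (-2/3)*log(1 - χ/(2/3)) has argument 1 - 2/3/(2/3) = 0 at 2/3: a logarithmic (infinitely-sheeted) branch point; the remaining terms are analytic or single-valued there.


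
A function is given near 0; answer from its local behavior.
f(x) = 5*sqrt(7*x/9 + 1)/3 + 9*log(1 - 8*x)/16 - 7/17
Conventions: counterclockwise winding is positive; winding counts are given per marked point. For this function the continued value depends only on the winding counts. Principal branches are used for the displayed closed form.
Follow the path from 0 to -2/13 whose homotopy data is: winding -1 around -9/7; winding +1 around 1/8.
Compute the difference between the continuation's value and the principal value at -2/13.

Continued minus principal equals (-(10/117)*sqrt(1339)) + ((9/8)*pi)*i.

The rational part is single-valued and drops out of the difference; each branch term changes only by its own monodromy.
(9/16)*log(1 - x/(1/8)): each positive loop around 1/8 adds 2*pi*i to the log, so winding +1 contributes (9/16)*(1)*2*pi*i = (9/8)*pi*i.
(5/3)*sqrt(1 - x/(-9/7)): winding -1 is odd, the square root flips sign, contributing -2*(5/3)*sqrt(1 - (-2/13)/(-9/7)) = -2*(5/3)*sqrt(103/117) = -(10/117)*sqrt(1339).
Summing the contributions at x = -2/13 gives (-(10/117)*sqrt(1339)) + ((9/8)*pi)*i.


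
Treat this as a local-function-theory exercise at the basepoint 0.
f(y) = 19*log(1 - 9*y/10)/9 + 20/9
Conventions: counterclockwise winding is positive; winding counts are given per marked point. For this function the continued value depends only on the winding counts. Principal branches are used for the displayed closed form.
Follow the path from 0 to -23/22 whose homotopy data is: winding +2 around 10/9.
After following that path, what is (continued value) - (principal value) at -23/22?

The rational part is single-valued and drops out of the difference; each branch term changes only by its own monodromy.
(19/9)*log(1 - y/(10/9)): each positive loop around 10/9 adds 2*pi*i to the log, so winding +2 contributes (19/9)*(2)*2*pi*i = (76/9)*pi*i.
Summing the contributions at y = -23/22 gives (76/9)*pi*i.

Continued minus principal equals (76/9)*pi*i.


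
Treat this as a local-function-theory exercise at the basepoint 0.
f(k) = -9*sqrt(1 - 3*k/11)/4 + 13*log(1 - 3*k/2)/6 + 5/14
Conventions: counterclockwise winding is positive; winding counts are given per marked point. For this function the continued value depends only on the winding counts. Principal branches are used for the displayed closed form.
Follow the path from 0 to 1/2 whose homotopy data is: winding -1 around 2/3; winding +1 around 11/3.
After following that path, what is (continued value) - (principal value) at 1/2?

Continued minus principal equals ((9/44)*sqrt(418)) - ((13/3)*pi)*i.

The rational part is single-valued and drops out of the difference; each branch term changes only by its own monodromy.
(-9/4)*sqrt(1 - k/(11/3)): winding +1 is odd, the square root flips sign, contributing -2*(-9/4)*sqrt(1 - (1/2)/(11/3)) = -2*(-9/4)*sqrt(19/22) = (9/44)*sqrt(418).
(13/6)*log(1 - k/(2/3)): each positive loop around 2/3 adds 2*pi*i to the log, so winding -1 contributes (13/6)*(-1)*2*pi*i = -(13/3)*pi*i.
Summing the contributions at k = 1/2 gives ((9/44)*sqrt(418)) - ((13/3)*pi)*i.


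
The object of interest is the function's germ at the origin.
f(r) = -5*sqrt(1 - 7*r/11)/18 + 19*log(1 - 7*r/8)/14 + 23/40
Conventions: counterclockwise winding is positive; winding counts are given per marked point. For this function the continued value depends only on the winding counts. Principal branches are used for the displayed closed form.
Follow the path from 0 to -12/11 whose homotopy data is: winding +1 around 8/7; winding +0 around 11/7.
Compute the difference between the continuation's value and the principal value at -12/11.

The rational part is single-valued and drops out of the difference; each branch term changes only by its own monodromy.
(-5/18)*sqrt(1 - r/(11/7)): winding +0 is even, the square root returns to the same sheet, contribution 0.
(19/14)*log(1 - r/(8/7)): each positive loop around 8/7 adds 2*pi*i to the log, so winding +1 contributes (19/14)*(1)*2*pi*i = (19/7)*pi*i.
Summing the contributions at r = -12/11 gives (19/7)*pi*i.

Continued minus principal equals (19/7)*pi*i.


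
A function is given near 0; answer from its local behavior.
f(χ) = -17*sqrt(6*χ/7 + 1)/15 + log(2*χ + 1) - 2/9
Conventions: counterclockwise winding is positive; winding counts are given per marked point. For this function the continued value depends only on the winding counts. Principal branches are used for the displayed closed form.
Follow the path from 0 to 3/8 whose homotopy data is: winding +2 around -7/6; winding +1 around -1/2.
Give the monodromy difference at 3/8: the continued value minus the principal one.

Continued minus principal equals (2)*pi*i.

The rational part is single-valued and drops out of the difference; each branch term changes only by its own monodromy.
(-17/15)*sqrt(1 - χ/(-7/6)): winding +2 is even, the square root returns to the same sheet, contribution 0.
(1)*log(1 - χ/(-1/2)): each positive loop around -1/2 adds 2*pi*i to the log, so winding +1 contributes (1)*(1)*2*pi*i = (2)*pi*i.
Summing the contributions at χ = 3/8 gives (2)*pi*i.


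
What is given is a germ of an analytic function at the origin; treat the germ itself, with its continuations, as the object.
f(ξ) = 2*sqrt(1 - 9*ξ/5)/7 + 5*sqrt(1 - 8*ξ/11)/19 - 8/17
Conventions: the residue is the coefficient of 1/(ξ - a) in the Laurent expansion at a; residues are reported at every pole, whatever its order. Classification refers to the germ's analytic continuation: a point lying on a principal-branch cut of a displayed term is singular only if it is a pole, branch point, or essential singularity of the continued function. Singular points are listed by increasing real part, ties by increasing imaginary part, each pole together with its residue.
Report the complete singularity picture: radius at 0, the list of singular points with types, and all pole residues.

Radius of convergence at 0: 5/9.
At 5/9: an algebraic (square-root) branch point.
At 11/8: an algebraic (square-root) branch point.

Branch term (5/19)*sqrt(1 - ξ/(11/8)): its argument vanishes at ξ = 11/8, a square-root branch point, modulus 11/8.
Branch term (2/7)*sqrt(1 - ξ/(5/9)): its argument vanishes at ξ = 5/9, a square-root branch point, modulus 5/9.
The radius of convergence is the smallest modulus among the singular points: 5/9.
List the singular points by increasing real part (a conjugate pair: the negative imaginary part first).


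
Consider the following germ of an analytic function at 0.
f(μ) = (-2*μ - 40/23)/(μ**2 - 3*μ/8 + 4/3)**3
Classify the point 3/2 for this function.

Denominator factors: μ**2 - 3*μ/8 + 4/3 = 145/48 at μ = 3/2 — none vanishes.
So the germ continues analytically to 3/2.

The point is a regular point.


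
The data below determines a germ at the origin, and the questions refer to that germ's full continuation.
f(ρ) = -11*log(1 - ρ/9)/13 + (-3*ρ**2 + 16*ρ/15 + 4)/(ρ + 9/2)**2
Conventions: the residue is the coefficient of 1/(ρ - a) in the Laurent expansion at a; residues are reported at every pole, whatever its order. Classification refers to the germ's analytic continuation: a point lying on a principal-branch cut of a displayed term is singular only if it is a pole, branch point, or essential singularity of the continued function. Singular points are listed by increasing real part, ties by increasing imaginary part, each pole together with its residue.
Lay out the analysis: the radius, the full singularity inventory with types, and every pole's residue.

Denominator factor (ρ + 9/2)^2: pole of order 2 at -9/2, modulus 9/2.
Branch term (-11/13)*log(1 - ρ/(9)): its argument vanishes at ρ = 9, a logarithmic branch point, modulus 9.
The radius of convergence is the smallest modulus among the singular points: 9/2.
The branch term is analytic at -9/2 and contributes nothing to the residue; only the rational part matters.
At the order-2 pole -9/2 set g(ρ) = (ρ - (-9/2))^2*(rational part) = -3*ρ**2 + 16*ρ/15 + 4.
Order-2 pole: residue = g'(a); g'(-9/2) = 421/15, so the residue is 421/15.
List the singular points by increasing real part (a conjugate pair: the negative imaginary part first).

Radius of convergence at 0: 9/2.
At -9/2: a pole of order 2; residue 421/15.
At 9: a logarithmic branch point.


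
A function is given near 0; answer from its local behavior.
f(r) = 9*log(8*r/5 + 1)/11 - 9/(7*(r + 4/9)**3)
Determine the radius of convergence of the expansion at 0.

The radius of convergence is 4/9.

Denominator factor (r + 4/9)^3: pole of order 3 at -4/9, modulus 4/9.
Branch term (9/11)*log(1 - r/(-5/8)): its argument vanishes at r = -5/8, a logarithmic branch point, modulus 5/8.
The radius of convergence is the smallest modulus among the singular points: 4/9.


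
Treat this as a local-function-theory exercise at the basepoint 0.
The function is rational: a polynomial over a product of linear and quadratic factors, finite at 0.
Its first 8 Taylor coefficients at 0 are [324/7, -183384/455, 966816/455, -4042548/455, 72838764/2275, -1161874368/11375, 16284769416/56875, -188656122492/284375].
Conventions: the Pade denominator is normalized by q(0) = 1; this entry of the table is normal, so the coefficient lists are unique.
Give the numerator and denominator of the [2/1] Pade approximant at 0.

The Pade approximant has numerator coefficients [324/7, -71113059/339430, 10658871/24245]; denominator coefficients [1, 12477/2984].

Taylor coefficients needed (read off): a_0 = 324/7, a_1 = -183384/455, a_2 = 966816/455, a_3 = -4042548/455.
Write the denominator as Q(ζ) = 1 + q1*ζ. Requiring Q*f - P = O(ζ^4) with deg P <= 2 kills the coefficients of ζ^3..ζ^3 in Q*f:
  ζ^3: a_3 + q1*a_2 = 0, i.e. -4042548/455 + (966816/455)*q1 = 0.
Solving this linear system: q1 = 12477/2984.
The numerator is Q*f truncated at degree 2: P0 = a_0 = 324/7; P1 = a_1 + q1*a_0 = -71113059/339430; P2 = a_2 + q1*a_1 = 10658871/24245.


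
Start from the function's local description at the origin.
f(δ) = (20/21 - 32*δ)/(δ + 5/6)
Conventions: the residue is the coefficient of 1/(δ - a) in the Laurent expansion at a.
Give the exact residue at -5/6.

The residue is 580/21.

At the order-1 pole -5/6 set g(δ) = (δ - (-5/6))*f(δ) = 20/21 - 32*δ.
Simple pole: residue = g(a) at a = -5/6, which is 580/21.


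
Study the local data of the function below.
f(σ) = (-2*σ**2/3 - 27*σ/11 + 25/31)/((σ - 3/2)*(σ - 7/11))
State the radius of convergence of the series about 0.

Denominator factor (σ - 7/11): pole of order 1 at 7/11, modulus 7/11.
Denominator factor (σ - 3/2): pole of order 1 at 3/2, modulus 3/2.
The radius of convergence is the smallest modulus among the singular points: 7/11.

The radius of convergence is 7/11.


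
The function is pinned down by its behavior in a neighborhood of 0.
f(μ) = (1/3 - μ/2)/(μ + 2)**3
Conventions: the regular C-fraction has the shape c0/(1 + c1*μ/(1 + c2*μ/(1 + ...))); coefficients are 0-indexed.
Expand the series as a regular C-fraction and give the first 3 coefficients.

The regular C-fraction coefficients are [1/24, 3, -7/4].

Taylor coefficients (expand at 0): a_0 = 1/24, a_1 = -1/8, a_2 = 5/32.
c0 = a_0 = 1/24. Peel one level at a time: if S = 1 + c*μ/S' with S'(0) = 1, then c is the μ-coefficient of S and S' = c*μ/(S - 1).
S_1 = c0/f = 1 + (3)*μ + (21/4)*μ^2 + ...; c1 = 3.
S_2 = c1*μ/(S_1 - 1) = 1 + (-7/4)*μ + ...; c2 = -7/4.


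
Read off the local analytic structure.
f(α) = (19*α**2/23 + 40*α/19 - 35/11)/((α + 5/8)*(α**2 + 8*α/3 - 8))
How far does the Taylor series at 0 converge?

Denominator factor (α**2 + 8*α/3 - 8): discriminant 352/9, real irrational roots -4/3 + (2/3)*sqrt(22) and -4/3 - (2/3)*sqrt(22); poles of order 1, moduli -4/3 + (2/3)*sqrt(22) and 4/3 + (2/3)*sqrt(22).
Denominator factor (α + 5/8): pole of order 1 at -5/8, modulus 5/8.
The radius of convergence is the smallest modulus among the singular points: 5/8.

The radius of convergence is 5/8.


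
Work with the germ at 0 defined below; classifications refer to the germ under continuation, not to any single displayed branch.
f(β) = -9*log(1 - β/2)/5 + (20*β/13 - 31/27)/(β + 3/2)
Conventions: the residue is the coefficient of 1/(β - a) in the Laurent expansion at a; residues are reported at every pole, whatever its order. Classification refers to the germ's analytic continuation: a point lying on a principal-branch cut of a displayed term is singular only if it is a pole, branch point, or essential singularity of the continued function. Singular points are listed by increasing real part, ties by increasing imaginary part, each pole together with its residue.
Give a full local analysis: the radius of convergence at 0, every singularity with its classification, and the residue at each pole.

Denominator factor (β + 3/2): pole of order 1 at -3/2, modulus 3/2.
Branch term (-9/5)*log(1 - β/(2)): its argument vanishes at β = 2, a logarithmic branch point, modulus 2.
The radius of convergence is the smallest modulus among the singular points: 3/2.
The branch term is analytic at -3/2 and contributes nothing to the residue; only the rational part matters.
At the order-1 pole -3/2 set g(β) = (β - (-3/2))*(rational part) = 20*β/13 - 31/27.
Simple pole: residue = g(a) at a = -3/2, which is -1213/351.
List the singular points by increasing real part (a conjugate pair: the negative imaginary part first).

Radius of convergence at 0: 3/2.
At -3/2: a pole of order 1; residue -1213/351.
At 2: a logarithmic branch point.


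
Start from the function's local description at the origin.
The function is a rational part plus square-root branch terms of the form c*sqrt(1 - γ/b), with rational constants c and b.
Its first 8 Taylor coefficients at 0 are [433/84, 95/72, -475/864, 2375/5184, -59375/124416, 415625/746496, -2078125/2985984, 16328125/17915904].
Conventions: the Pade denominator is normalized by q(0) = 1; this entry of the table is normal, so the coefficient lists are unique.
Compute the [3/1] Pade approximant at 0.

Taylor coefficients needed (read off): a_0 = 433/84, a_1 = 95/72, a_2 = -475/864, a_3 = 2375/5184, a_4 = -59375/124416.
Write the denominator as Q(γ) = 1 + q1*γ. Requiring Q*f - P = O(γ^5) with deg P <= 3 kills the coefficients of γ^4..γ^4 in Q*f:
  γ^4: a_4 + q1*a_3 = 0, i.e. -59375/124416 + (2375/5184)*q1 = 0.
Solving this linear system: q1 = 25/24.
The numerator is Q*f truncated at degree 3: P0 = a_0 = 433/84; P1 = a_1 + q1*a_0 = 4495/672; P2 = a_2 + q1*a_1 = 475/576; P3 = a_3 + q1*a_2 = -2375/20736.

The Pade approximant has numerator coefficients [433/84, 4495/672, 475/576, -2375/20736]; denominator coefficients [1, 25/24].


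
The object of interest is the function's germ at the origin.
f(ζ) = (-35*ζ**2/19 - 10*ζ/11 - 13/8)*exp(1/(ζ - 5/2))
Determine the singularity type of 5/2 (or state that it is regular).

The point is an essential singularity.

The exponent 1/(ζ - (5/2)) has a pole at 5/2, so exp(1/(ζ - (5/2))) takes every nonzero value near it: an essential singularity (not a pole of any order).


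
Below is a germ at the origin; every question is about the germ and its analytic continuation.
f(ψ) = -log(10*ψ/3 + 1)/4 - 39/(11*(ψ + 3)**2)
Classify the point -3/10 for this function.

The point is a logarithmic branch point.

The term (-1/4)*log(1 - ψ/(-3/10)) has argument 1 - -3/10/(-3/10) = 0 at -3/10: a logarithmic (infinitely-sheeted) branch point; the remaining terms are analytic or single-valued there.


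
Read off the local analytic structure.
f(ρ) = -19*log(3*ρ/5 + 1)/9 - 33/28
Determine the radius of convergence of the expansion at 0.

The radius of convergence is 5/3.

Branch term (-19/9)*log(1 - ρ/(-5/3)): its argument vanishes at ρ = -5/3, a logarithmic branch point, modulus 5/3.
The radius of convergence is the smallest modulus among the singular points: 5/3.


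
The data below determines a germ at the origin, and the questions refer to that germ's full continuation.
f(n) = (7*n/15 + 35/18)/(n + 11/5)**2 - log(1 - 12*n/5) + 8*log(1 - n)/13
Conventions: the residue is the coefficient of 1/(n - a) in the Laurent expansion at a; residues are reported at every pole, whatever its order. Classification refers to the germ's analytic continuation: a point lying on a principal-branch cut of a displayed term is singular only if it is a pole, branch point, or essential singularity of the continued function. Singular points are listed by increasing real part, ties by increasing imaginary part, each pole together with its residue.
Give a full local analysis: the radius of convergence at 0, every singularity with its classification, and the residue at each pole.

Radius of convergence at 0: 5/12.
At -11/5: a pole of order 2; residue 7/15.
At 5/12: a logarithmic branch point.
At 1: a logarithmic branch point.

Denominator factor (n + 11/5)^2: pole of order 2 at -11/5, modulus 11/5.
Branch term (8/13)*log(1 - n/(1)): its argument vanishes at n = 1, a logarithmic branch point, modulus 1.
Branch term (-1)*log(1 - n/(5/12)): its argument vanishes at n = 5/12, a logarithmic branch point, modulus 5/12.
The radius of convergence is the smallest modulus among the singular points: 5/12.
The branch terms are analytic at -11/5 and contribute nothing to the residue; only the rational part matters.
At the order-2 pole -11/5 set g(n) = (n - (-11/5))^2*(rational part) = 7*n/15 + 35/18.
Order-2 pole: residue = g'(a); g'(-11/5) = 7/15, so the residue is 7/15.
List the singular points by increasing real part (a conjugate pair: the negative imaginary part first).


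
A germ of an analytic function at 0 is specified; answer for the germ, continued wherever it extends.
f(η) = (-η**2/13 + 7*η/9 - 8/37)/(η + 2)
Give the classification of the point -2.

The denominator factor η + 2 vanishes at -2 and appears to the power 1; the numerator there equals -9002/4329, nonzero, and no other factor vanishes.
Hence a pole whose order is the multiplicity, 1.

The point is a pole of order 1.


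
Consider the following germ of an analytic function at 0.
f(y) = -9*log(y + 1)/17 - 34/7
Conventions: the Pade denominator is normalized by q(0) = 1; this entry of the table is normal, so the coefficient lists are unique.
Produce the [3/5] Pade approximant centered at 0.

Taylor coefficients needed (expand at 0): a_0 = -34/7, a_1 = -9/17, a_2 = 9/34, a_3 = -3/17, a_4 = 9/68, a_5 = -9/85, a_6 = 3/34, a_7 = -9/119, a_8 = 9/136.
Write the denominator as Q(y) = 1 + q1*y + q2*y^2 + q3*y^3 + q4*y^4 + q5*y^5. Requiring Q*f - P = O(y^9) with deg P <= 3 kills the coefficients of y^4..y^8 in Q*f:
  y^4: a_4 + q1*a_3 + q2*a_2 + q3*a_1 + q4*a_0 = 0, i.e. 9/68 + (-3/17)*q1 + (9/34)*q2 + (-9/17)*q3 + (-34/7)*q4 = 0.
  y^5: a_5 + q1*a_4 + q2*a_3 + q3*a_2 + q4*a_1 + q5*a_0 = 0, i.e. -9/85 + (9/68)*q1 + (-3/17)*q2 + (9/34)*q3 + (-9/17)*q4 + (-34/7)*q5 = 0.
  y^6: a_6 + q1*a_5 + q2*a_4 + q3*a_3 + q4*a_2 + q5*a_1 = 0, i.e. 3/34 + (-9/85)*q1 + (9/68)*q2 + (-3/17)*q3 + (9/34)*q4 + (-9/17)*q5 = 0.
  y^7: a_7 + q1*a_6 + q2*a_5 + q3*a_4 + q4*a_3 + q5*a_2 = 0, i.e. -9/119 + (3/34)*q1 + (-9/85)*q2 + (9/68)*q3 + (-3/17)*q4 + (9/34)*q5 = 0.
  y^8: a_8 + q1*a_7 + q2*a_6 + q3*a_5 + q4*a_4 + q5*a_3 = 0, i.e. 9/136 + (-9/119)*q1 + (3/34)*q2 + (-9/85)*q3 + (9/68)*q4 + (-3/17)*q5 = 0.
Solving this linear system: q1 = 17327559/9343744, q2 = 67880451/65406208, q3 = 1124923/6884864, q4 = -12861/9343744, q5 = 15129/186874880.
The numerator is Q*f truncated at degree 3: P0 = a_0 = -34/7; P1 = a_1 + q1*a_0 = -311881911/32703104; P2 = a_2 + q1*a_1 + q2*a_0 = -44816058645/7783338752; P3 = a_3 + q1*a_2 + q2*a_1 + q3*a_0 = -16012448429/15566677504.

The Pade approximant has numerator coefficients [-34/7, -311881911/32703104, -44816058645/7783338752, -16012448429/15566677504]; denominator coefficients [1, 17327559/9343744, 67880451/65406208, 1124923/6884864, -12861/9343744, 15129/186874880].


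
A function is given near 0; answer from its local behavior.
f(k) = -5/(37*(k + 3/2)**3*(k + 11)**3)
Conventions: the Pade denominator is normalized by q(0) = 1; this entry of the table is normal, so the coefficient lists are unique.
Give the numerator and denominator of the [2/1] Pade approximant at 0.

Taylor coefficients needed (expand at 0): a_0 = -40/1329669, a_1 = 1000/14626359, a_2 = -1280/13045131, a_3 = 5458000/47784314853.
Write the denominator as Q(k) = 1 + q1*k. Requiring Q*f - P = O(k^4) with deg P <= 2 kills the coefficients of k^3..k^3 in Q*f:
  k^3: a_3 + q1*a_2 = 0, i.e. 5458000/47784314853 + (-1280/13045131)*q1 = 0.
Solving this linear system: q1 = 68225/58608.
The numerator is Q*f truncated at degree 2: P0 = a_0 = -40/1329669; P1 = a_1 + q1*a_0 = 324875/9741155094; P2 = a_2 + q1*a_1 = -1985795/107152706034.

The Pade approximant has numerator coefficients [-40/1329669, 324875/9741155094, -1985795/107152706034]; denominator coefficients [1, 68225/58608].


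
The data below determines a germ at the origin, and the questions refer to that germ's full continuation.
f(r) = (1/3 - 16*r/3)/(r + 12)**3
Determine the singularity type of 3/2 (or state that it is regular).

The point is a regular point.

Denominator factors: r + 12 = 27/2 at r = 3/2 — none vanishes.
So the germ continues analytically to 3/2.


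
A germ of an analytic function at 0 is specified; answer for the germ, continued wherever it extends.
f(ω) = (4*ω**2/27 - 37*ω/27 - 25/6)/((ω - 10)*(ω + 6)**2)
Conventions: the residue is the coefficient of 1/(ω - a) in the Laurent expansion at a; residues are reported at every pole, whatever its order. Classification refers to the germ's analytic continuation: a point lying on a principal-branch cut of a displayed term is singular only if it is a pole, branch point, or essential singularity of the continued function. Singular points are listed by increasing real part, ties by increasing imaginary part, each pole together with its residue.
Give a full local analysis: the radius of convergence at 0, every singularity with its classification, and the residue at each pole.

Denominator factor (ω + 6)^2: pole of order 2 at -6, modulus 6.
Denominator factor (ω - 10): pole of order 1 at 10, modulus 10.
The radius of convergence is the smallest modulus among the singular points: 6.
At the order-2 pole -6 set g(ω) = (ω - (-6))^2*f(ω) = (4*ω**2/27 - 37*ω/27 - 25/6)/(ω - 10).
Order-2 pole: residue = g'(a); g'(-6) = 2213/13824, so the residue is 2213/13824.
At the order-1 pole 10 set g(ω) = (ω - (10))*f(ω) = (4*ω**2/27 - 37*ω/27 - 25/6)/(ω + 6)**2.
Simple pole: residue = g(a) at a = 10, which is -55/4608.
List the singular points by increasing real part (a conjugate pair: the negative imaginary part first).

Radius of convergence at 0: 6.
At -6: a pole of order 2; residue 2213/13824.
At 10: a pole of order 1; residue -55/4608.


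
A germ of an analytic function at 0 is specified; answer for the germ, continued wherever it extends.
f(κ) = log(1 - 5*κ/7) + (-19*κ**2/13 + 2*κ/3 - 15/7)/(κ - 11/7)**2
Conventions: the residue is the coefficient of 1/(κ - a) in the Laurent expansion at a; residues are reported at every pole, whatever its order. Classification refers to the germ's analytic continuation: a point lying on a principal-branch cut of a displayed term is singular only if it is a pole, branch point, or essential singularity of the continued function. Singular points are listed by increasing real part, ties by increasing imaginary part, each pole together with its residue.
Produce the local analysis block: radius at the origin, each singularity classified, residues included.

Radius of convergence at 0: 7/5.
At 7/5: a logarithmic branch point.
At 11/7: a pole of order 2; residue -1072/273.

Denominator factor (κ - 11/7)^2: pole of order 2 at 11/7, modulus 11/7.
Branch term (1)*log(1 - κ/(7/5)): its argument vanishes at κ = 7/5, a logarithmic branch point, modulus 7/5.
The radius of convergence is the smallest modulus among the singular points: 7/5.
The branch term is analytic at 11/7 and contributes nothing to the residue; only the rational part matters.
At the order-2 pole 11/7 set g(κ) = (κ - (11/7))^2*(rational part) = -19*κ**2/13 + 2*κ/3 - 15/7.
Order-2 pole: residue = g'(a); g'(11/7) = -1072/273, so the residue is -1072/273.
List the singular points by increasing real part (a conjugate pair: the negative imaginary part first).


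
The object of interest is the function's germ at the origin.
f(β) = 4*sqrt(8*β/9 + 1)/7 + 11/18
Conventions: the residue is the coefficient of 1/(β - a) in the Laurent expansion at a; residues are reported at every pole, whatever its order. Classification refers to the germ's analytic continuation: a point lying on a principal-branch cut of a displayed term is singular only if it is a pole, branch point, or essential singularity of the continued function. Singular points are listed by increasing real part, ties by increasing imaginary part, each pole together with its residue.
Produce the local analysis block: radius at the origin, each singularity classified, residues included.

Radius of convergence at 0: 9/8.
At -9/8: an algebraic (square-root) branch point.

Branch term (4/7)*sqrt(1 - β/(-9/8)): its argument vanishes at β = -9/8, a square-root branch point, modulus 9/8.
The radius of convergence is the smallest modulus among the singular points: 9/8.


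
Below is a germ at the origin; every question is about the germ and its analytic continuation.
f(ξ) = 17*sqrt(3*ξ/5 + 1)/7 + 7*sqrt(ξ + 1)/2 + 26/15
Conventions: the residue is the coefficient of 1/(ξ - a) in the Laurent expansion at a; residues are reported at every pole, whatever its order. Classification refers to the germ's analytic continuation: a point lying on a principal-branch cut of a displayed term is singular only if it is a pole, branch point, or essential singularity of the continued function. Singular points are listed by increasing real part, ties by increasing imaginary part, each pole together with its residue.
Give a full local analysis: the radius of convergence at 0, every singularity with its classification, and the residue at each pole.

Branch term (7/2)*sqrt(1 - ξ/(-1)): its argument vanishes at ξ = -1, a square-root branch point, modulus 1.
Branch term (17/7)*sqrt(1 - ξ/(-5/3)): its argument vanishes at ξ = -5/3, a square-root branch point, modulus 5/3.
The radius of convergence is the smallest modulus among the singular points: 1.
List the singular points by increasing real part (a conjugate pair: the negative imaginary part first).

Radius of convergence at 0: 1.
At -5/3: an algebraic (square-root) branch point.
At -1: an algebraic (square-root) branch point.


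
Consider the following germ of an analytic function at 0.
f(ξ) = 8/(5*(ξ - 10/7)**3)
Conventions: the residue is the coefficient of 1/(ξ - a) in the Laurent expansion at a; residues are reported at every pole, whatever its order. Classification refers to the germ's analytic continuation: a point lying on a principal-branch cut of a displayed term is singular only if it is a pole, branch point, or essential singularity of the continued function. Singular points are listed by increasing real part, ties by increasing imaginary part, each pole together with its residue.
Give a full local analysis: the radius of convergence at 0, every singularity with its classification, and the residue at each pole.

Radius of convergence at 0: 10/7.
At 10/7: a pole of order 3; residue 0.

Denominator factor (ξ - 10/7)^3: pole of order 3 at 10/7, modulus 10/7.
The radius of convergence is the smallest modulus among the singular points: 10/7.
At the order-3 pole 10/7 set g(ξ) = (ξ - (10/7))^3*f(ξ) = 8/5.
Order-3 pole: residue = g''(a)/2; g''(10/7) = 0, so the residue is 0.


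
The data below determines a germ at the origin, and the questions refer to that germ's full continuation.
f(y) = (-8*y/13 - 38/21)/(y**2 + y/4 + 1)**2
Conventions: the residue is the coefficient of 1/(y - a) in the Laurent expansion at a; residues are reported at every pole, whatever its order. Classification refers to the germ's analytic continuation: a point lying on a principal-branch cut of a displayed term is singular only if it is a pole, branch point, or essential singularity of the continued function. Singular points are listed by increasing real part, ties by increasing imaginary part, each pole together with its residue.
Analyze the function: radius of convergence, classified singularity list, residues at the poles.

Radius of convergence at 0: 1.
At (-1/8) - ((3/8)*sqrt(7))*i: a pole of order 2; residue -((60544/361179)*sqrt(7))*i.
At (-1/8) + ((3/8)*sqrt(7))*i: a pole of order 2; residue ((60544/361179)*sqrt(7))*i.

Denominator factor (y**2 + y/4 + 1)^2: discriminant -63/16, complex-conjugate roots (-1/8) + ((3/8)*sqrt(7))*i and (-1/8) - ((3/8)*sqrt(7))*i; poles of order 2, moduli 1 and 1.
The radius of convergence is the smallest modulus among the singular points: 1.
The factor y**2 + y/4 + 1 splits as (y - a)(y - a') with a = (-1/8) - ((3/8)*sqrt(7))*i, a' = (-1/8) + ((3/8)*sqrt(7))*i. At the order-2 pole a set g(y) = (y - a)^2*f(y) = [-8*y/13 - 38/21] / (y - a')^2.
Order-2 pole: residue = g'(a); g'((-1/8) - ((3/8)*sqrt(7))*i) = -((60544/361179)*sqrt(7))*i, so the residue is -((60544/361179)*sqrt(7))*i.
The factor y**2 + y/4 + 1 splits as (y - a)(y - a') with a = (-1/8) + ((3/8)*sqrt(7))*i, a' = (-1/8) - ((3/8)*sqrt(7))*i. At the order-2 pole a set g(y) = (y - a)^2*f(y) = [-8*y/13 - 38/21] / (y - a')^2.
Order-2 pole: residue = g'(a); g'((-1/8) + ((3/8)*sqrt(7))*i) = ((60544/361179)*sqrt(7))*i, so the residue is ((60544/361179)*sqrt(7))*i.
List the singular points by increasing real part (a conjugate pair: the negative imaginary part first).
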